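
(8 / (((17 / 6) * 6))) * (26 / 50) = 104 / 425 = 0.24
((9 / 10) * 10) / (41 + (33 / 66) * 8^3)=1 / 33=0.03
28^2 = 784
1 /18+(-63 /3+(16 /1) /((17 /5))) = -4969 /306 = -16.24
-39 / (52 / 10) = -7.50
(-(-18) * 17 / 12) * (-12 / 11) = -306 / 11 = -27.82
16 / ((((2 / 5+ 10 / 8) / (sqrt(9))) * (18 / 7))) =1120 / 99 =11.31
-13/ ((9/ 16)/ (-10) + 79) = -2080/ 12631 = -0.16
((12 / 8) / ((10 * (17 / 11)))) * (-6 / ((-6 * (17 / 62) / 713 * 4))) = 729399 / 11560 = 63.10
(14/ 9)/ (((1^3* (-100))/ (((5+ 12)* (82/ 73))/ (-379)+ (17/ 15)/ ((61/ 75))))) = -15866627/ 759459150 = -0.02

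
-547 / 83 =-6.59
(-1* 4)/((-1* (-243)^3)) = -4/14348907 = -0.00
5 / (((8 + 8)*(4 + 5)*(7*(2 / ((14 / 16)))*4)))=5 / 9216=0.00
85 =85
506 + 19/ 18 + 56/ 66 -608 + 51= -9721/ 198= -49.10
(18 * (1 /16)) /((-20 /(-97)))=873 /160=5.46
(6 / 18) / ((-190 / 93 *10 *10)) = -31 / 19000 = -0.00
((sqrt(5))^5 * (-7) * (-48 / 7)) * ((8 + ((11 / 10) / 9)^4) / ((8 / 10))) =524894641 * sqrt(5) / 43740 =26833.56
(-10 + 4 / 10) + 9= -3 / 5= -0.60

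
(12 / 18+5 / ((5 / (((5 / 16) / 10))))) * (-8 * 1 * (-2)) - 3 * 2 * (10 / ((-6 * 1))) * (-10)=-533 / 6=-88.83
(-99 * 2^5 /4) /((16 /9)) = -891 /2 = -445.50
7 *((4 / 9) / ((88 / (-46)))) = -161 / 99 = -1.63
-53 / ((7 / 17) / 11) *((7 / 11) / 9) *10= -1001.11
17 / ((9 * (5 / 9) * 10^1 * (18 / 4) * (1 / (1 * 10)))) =34 / 45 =0.76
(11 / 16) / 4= 11 / 64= 0.17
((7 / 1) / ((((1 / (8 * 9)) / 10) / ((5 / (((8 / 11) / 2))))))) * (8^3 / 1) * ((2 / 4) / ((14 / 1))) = 1267200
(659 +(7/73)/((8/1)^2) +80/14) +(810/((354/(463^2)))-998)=945804625867/1929536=490172.05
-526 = -526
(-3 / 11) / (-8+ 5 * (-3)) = 3 / 253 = 0.01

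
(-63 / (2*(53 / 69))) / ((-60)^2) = -483 / 42400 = -0.01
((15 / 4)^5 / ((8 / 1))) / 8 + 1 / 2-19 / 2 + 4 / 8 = 202319 / 65536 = 3.09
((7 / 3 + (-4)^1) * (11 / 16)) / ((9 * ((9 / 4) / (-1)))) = 55 / 972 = 0.06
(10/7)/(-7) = -10/49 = -0.20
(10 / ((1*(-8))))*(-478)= 1195 / 2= 597.50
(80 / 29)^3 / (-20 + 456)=128000 / 2658401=0.05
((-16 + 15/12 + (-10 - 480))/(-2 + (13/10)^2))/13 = 50475/403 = 125.25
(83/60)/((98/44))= 913/1470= 0.62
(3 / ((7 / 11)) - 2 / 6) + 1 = 113 / 21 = 5.38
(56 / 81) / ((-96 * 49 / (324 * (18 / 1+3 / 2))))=-13 / 14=-0.93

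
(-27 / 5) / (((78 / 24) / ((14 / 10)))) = -756 / 325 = -2.33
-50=-50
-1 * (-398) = 398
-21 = -21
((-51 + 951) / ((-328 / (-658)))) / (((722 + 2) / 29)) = 2146725 / 29684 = 72.32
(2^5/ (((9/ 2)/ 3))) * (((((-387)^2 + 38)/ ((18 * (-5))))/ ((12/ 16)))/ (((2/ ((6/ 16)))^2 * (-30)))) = 149807/ 2700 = 55.48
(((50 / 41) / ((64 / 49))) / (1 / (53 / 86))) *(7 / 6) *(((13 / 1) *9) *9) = 159520725 / 225664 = 706.89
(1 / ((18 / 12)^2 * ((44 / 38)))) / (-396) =-19 / 19602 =-0.00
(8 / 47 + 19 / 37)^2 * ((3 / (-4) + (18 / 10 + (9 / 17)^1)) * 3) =2277504531 / 1028201140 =2.22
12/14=6/7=0.86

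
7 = 7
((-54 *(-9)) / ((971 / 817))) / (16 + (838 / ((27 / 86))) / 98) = 262656513 / 27771571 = 9.46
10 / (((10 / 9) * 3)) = 3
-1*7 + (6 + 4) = 3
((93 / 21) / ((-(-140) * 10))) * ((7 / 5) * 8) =31 / 875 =0.04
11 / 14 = 0.79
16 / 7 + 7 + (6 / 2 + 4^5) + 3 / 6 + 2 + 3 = 14585 / 14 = 1041.79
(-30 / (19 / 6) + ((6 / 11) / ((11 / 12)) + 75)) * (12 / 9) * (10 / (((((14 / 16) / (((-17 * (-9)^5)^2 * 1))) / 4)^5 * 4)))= 17665423466963895462335740568147279723856392540766047400016050985925345280 / 38639293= 457188061566341171468529200000000000000000000000000000000000000000.00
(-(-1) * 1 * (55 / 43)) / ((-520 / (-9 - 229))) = 1309 / 2236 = 0.59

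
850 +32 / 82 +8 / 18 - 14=836.83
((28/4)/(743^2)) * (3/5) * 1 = 21/2760245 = 0.00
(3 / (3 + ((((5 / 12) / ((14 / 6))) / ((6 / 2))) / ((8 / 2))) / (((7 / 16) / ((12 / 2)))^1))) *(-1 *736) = -108192 / 157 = -689.12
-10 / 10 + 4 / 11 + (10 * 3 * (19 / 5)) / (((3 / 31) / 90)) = 1166213 / 11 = 106019.36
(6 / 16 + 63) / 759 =169 / 2024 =0.08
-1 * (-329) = 329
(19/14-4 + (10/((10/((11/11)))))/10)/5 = -89/175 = -0.51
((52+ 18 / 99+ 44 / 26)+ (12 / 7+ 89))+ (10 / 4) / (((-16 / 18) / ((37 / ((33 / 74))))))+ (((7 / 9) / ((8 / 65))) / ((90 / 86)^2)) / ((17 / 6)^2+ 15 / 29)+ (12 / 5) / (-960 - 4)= -11168090284475 / 126778900248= -88.09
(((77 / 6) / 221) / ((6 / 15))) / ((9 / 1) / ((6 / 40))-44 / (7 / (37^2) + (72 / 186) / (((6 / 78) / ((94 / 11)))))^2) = 155194312821397465 / 64116178202091118272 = 0.00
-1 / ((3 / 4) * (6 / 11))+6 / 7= -100 / 63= -1.59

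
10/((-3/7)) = -70/3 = -23.33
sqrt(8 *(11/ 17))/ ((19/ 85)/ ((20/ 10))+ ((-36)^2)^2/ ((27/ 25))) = 20 *sqrt(374)/ 264384019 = 0.00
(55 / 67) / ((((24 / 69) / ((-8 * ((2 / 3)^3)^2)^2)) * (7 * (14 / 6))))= 41451520 / 581573601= 0.07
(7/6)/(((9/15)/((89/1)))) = 173.06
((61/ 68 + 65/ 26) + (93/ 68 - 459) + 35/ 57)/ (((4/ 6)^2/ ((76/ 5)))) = -1318677/ 85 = -15513.85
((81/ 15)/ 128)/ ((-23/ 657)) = -17739/ 14720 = -1.21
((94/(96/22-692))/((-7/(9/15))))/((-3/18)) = -4653/66185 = -0.07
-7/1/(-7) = 1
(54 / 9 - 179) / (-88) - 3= -91 / 88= -1.03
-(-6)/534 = 1/89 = 0.01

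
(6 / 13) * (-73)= -33.69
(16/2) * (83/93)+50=5314/93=57.14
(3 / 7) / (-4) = -3 / 28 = -0.11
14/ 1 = 14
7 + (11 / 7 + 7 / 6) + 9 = 787 / 42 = 18.74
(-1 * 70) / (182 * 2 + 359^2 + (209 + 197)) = -0.00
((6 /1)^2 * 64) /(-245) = -9.40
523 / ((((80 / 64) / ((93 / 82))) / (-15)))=-291834 / 41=-7117.90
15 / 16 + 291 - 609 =-5073 / 16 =-317.06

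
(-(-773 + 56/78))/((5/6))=60238/65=926.74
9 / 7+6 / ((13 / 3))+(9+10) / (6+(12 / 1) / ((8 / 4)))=4645 / 1092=4.25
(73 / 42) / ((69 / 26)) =949 / 1449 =0.65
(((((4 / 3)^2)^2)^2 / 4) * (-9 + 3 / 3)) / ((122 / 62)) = -4063232 / 400221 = -10.15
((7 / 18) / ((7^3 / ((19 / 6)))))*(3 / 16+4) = 1273 / 84672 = 0.02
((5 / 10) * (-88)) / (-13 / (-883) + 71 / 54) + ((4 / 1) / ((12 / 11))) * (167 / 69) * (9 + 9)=184659046 / 1458085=126.64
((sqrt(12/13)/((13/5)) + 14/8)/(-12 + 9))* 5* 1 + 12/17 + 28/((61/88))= 475145/12444 - 50* sqrt(39)/507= 37.57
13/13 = 1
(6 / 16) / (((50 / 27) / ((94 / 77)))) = 3807 / 15400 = 0.25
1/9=0.11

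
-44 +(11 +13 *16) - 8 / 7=1217 / 7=173.86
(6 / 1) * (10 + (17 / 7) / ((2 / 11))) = 140.14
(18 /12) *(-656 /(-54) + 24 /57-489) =-244409 /342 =-714.65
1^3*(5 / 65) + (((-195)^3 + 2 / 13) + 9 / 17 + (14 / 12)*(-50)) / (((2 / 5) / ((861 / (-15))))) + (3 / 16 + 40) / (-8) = 6946071596455 / 6528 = 1064042830.34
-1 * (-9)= 9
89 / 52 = 1.71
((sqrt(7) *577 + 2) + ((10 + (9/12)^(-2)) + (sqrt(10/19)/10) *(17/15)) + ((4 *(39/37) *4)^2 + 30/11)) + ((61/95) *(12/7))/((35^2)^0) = 17 *sqrt(190)/2850 + 27221346742/90128115 + 577 *sqrt(7) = 1828.71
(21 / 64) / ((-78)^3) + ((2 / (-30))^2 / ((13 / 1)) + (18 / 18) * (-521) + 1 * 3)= -131102812847 / 253094400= -518.00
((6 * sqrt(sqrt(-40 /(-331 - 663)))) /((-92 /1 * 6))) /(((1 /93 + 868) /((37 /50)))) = -3441 * sqrt(2) * 497^(3 /4) * 5^(1 /4) /184553495000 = -0.00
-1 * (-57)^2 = -3249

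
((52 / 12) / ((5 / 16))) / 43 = 208 / 645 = 0.32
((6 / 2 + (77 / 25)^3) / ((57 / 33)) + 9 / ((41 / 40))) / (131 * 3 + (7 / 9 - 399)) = -3005208072 / 572078125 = -5.25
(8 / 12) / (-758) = -0.00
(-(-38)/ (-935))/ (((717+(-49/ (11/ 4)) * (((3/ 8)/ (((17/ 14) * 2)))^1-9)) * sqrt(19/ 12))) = -0.00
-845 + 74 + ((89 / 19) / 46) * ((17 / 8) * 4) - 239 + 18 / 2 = -1748235 / 1748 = -1000.13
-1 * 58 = -58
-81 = -81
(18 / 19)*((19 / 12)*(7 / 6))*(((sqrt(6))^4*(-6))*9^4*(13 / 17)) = -32240754 / 17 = -1896514.94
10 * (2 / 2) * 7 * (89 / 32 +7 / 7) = 264.69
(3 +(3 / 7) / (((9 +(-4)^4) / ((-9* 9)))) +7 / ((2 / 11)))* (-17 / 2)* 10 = -2609143 / 742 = -3516.37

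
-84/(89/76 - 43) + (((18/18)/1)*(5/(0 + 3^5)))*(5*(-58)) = -3058238/772497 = -3.96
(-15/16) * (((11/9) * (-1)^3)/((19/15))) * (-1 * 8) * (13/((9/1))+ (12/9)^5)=-378125/9234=-40.95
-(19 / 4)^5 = -2476099 / 1024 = -2418.07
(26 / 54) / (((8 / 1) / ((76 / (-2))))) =-247 / 108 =-2.29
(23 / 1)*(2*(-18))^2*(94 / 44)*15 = 10507320 / 11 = 955210.91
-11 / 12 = -0.92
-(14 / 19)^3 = -2744 / 6859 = -0.40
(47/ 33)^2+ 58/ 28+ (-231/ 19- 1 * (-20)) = 3459287/ 289674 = 11.94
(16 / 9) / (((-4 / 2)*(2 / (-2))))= 8 / 9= 0.89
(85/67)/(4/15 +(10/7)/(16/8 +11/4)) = 169575/75844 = 2.24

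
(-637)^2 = 405769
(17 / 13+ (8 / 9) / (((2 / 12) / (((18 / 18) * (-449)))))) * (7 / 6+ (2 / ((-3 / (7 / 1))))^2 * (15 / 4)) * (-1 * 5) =231952385 / 234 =991249.51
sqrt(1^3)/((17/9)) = 9/17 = 0.53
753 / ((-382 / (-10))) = 3765 / 191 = 19.71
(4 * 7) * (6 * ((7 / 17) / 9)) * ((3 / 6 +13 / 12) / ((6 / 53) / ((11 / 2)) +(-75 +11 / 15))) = -2713865 / 16556691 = -0.16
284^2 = 80656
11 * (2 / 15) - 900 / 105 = -746 / 105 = -7.10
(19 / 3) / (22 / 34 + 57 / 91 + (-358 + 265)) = -29393 / 425703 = -0.07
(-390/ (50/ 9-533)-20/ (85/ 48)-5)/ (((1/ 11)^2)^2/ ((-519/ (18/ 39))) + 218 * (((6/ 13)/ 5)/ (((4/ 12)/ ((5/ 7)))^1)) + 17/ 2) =-578652875774974/ 1920356150825193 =-0.30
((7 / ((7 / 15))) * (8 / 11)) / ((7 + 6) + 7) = 6 / 11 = 0.55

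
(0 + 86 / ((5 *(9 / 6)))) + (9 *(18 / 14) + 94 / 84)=24.16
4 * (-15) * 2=-120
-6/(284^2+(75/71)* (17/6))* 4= -1136/3817859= -0.00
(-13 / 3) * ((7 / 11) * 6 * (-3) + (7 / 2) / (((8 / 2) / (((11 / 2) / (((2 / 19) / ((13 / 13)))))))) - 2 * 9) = -74425 / 1056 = -70.48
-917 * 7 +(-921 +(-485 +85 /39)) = -305090 /39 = -7822.82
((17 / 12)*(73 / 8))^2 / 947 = 1540081 / 8727552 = 0.18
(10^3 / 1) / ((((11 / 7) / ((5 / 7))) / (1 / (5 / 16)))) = 16000 / 11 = 1454.55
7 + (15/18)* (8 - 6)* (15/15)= 26/3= 8.67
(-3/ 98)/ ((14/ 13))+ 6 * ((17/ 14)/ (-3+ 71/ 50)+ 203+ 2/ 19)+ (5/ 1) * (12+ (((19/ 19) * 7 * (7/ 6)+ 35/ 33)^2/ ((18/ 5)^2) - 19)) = 97838665905947/ 80735619888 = 1211.84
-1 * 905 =-905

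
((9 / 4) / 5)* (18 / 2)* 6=243 / 10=24.30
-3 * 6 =-18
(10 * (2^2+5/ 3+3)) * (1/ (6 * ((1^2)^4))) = 130/ 9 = 14.44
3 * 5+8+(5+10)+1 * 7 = 45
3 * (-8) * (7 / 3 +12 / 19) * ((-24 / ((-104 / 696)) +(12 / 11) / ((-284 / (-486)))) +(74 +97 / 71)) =-251147000 / 14839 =-16924.79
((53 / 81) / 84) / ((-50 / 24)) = -53 / 14175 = -0.00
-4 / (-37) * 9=36 / 37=0.97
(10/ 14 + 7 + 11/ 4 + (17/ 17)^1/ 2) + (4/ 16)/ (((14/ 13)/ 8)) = 359/ 28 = 12.82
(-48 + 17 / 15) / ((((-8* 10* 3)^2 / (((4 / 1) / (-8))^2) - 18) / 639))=-49913 / 383970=-0.13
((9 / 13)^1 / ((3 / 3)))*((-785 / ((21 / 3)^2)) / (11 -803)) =785 / 56056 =0.01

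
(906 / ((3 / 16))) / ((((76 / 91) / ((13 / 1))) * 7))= 204152 / 19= 10744.84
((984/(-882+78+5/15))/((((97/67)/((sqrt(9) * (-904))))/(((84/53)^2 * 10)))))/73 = 37847693076480/47956065419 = 789.22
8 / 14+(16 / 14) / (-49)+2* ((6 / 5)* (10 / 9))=3308 / 1029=3.21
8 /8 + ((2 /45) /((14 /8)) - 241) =-75592 /315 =-239.97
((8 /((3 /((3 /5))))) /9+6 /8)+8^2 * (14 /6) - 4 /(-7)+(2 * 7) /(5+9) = 191309 /1260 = 151.83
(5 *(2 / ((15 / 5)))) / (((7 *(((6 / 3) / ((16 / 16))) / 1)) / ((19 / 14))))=95 / 294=0.32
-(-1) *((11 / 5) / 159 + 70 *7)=389561 / 795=490.01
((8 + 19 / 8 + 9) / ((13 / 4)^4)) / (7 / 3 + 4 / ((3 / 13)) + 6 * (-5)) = -480 / 28561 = -0.02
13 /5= 2.60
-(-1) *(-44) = -44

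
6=6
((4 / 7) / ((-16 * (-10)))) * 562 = 2.01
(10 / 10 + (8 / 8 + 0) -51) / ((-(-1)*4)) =-49 / 4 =-12.25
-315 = -315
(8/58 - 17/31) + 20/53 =-1577/47647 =-0.03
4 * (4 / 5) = 16 / 5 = 3.20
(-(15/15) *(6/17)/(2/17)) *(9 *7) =-189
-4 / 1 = -4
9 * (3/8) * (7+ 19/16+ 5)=5697/128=44.51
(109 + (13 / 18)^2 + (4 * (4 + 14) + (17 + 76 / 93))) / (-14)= -2002159 / 140616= -14.24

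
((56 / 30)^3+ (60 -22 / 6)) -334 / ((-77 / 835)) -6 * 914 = -1799.21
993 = 993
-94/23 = -4.09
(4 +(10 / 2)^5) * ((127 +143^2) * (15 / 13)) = 965734560 / 13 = 74287273.85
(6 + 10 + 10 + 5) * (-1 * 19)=-589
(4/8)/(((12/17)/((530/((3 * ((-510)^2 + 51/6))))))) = 265/550818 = 0.00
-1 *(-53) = 53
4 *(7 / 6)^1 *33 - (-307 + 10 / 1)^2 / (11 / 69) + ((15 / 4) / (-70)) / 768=-7930058753 / 14336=-553157.00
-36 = -36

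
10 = 10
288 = 288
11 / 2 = 5.50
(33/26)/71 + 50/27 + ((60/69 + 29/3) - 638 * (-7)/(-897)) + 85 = 105955333/1146366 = 92.43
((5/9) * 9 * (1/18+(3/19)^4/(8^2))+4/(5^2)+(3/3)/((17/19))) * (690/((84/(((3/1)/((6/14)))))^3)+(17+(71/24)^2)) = 249160174193713/6125295513600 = 40.68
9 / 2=4.50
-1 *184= -184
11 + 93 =104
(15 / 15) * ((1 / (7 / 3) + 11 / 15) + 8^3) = 53882 / 105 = 513.16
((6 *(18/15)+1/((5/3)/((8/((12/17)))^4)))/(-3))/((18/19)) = -3485.44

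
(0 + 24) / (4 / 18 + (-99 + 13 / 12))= -864 / 3517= -0.25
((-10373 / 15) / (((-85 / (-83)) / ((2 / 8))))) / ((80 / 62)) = -26689729 / 204000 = -130.83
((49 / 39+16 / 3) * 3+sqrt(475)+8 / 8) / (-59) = -0.72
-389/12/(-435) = 389/5220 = 0.07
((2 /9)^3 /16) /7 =1 /10206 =0.00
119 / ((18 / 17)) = 2023 / 18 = 112.39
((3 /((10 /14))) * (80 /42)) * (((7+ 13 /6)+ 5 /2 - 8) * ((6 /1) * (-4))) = -704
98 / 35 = 14 / 5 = 2.80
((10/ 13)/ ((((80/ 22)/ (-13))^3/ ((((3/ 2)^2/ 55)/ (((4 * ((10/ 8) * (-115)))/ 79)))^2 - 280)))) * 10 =8329490230236461/ 84640000000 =98410.80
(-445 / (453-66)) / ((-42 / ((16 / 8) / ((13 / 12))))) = 1780 / 35217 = 0.05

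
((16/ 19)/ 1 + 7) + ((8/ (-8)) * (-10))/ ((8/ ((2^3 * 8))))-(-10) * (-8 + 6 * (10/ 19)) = 749/ 19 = 39.42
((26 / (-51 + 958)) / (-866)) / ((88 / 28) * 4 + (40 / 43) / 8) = -3913 / 1499839689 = -0.00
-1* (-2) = 2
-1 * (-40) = 40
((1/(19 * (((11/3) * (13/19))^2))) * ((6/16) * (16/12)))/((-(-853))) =171/34885994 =0.00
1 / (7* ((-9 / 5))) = -5 / 63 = -0.08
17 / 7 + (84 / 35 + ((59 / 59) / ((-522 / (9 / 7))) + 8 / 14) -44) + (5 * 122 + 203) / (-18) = -255077 / 3045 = -83.77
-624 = -624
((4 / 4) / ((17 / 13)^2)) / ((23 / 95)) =16055 / 6647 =2.42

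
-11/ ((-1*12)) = 11/ 12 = 0.92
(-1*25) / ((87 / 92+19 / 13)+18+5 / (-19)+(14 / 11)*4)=-6249100 / 6307827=-0.99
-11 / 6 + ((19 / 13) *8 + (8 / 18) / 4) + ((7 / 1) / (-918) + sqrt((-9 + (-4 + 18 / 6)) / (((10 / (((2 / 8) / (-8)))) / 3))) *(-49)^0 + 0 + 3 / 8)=sqrt(6) / 8 + 493469 / 47736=10.64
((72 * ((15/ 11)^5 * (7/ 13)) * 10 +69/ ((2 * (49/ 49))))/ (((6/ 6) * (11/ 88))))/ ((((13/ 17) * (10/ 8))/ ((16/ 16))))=2121317867184/ 136088095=15587.83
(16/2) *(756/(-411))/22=-0.67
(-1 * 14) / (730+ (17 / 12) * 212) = -42 / 3091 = -0.01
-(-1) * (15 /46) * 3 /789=15 /12098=0.00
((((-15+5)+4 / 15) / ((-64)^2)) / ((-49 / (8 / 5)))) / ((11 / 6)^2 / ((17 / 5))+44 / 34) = 3723 / 109524800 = 0.00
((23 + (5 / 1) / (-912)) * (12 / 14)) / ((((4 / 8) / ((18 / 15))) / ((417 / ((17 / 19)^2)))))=498459699 / 20230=24639.63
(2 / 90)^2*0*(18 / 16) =0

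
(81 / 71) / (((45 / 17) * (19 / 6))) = 918 / 6745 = 0.14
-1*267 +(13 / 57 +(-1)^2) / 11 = -167339 / 627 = -266.89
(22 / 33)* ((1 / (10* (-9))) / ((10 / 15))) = -1 / 90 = -0.01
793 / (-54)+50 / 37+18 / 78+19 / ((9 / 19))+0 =701507 / 25974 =27.01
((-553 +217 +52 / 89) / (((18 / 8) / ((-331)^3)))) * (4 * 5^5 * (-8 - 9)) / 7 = -920187522372200000 / 5607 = -164114057851293.03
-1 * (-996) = 996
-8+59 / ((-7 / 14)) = -126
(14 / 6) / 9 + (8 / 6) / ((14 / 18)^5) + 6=4966147 / 453789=10.94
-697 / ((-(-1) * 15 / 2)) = -1394 / 15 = -92.93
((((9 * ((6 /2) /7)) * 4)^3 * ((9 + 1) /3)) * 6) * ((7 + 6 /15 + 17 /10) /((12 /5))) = 13646880 /49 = 278507.76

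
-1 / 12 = -0.08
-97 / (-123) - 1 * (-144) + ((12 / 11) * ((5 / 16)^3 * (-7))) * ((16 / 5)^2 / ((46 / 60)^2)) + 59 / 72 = 2431468865 / 17177688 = 141.55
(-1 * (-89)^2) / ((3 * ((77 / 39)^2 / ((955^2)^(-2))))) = -4015947 / 4931680542105625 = -0.00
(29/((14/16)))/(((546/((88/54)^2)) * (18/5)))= 561440/12538071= 0.04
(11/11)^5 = 1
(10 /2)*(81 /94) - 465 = -43305 /94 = -460.69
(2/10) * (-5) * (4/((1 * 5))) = -4/5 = -0.80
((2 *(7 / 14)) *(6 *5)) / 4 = 15 / 2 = 7.50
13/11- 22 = -229/11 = -20.82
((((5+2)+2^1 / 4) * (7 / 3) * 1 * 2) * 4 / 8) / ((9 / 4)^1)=70 / 9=7.78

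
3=3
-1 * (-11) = 11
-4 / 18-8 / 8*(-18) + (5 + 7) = 268 / 9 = 29.78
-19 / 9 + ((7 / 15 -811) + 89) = -32564 / 45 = -723.64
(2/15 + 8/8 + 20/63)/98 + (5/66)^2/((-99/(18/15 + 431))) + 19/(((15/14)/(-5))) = -65583981889/739583460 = -88.68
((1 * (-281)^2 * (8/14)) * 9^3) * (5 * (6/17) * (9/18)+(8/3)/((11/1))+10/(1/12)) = 5215245501492/1309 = 3984144768.14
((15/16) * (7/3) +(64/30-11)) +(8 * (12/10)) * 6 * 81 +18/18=1118381/240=4659.92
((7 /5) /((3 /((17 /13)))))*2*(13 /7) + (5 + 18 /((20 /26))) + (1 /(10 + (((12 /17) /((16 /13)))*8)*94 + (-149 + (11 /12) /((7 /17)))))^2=16273272535052 /530649991875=30.67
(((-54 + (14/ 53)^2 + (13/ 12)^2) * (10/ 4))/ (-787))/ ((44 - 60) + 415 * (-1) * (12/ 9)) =-106699195/ 362481270144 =-0.00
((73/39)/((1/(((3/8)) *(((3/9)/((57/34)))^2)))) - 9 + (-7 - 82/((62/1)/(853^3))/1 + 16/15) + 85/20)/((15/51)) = -3288860447854449127/1178412300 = -2790925084.42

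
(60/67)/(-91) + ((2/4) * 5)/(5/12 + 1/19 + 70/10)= 259470/798707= 0.32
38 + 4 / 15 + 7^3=5719 / 15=381.27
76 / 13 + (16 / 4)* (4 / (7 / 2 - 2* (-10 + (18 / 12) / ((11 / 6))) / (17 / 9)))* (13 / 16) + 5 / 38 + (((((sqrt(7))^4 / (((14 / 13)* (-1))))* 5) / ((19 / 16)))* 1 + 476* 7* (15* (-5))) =-610914207387 / 2442830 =-250084.62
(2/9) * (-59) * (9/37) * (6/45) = -236/555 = -0.43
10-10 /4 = 15 /2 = 7.50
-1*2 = -2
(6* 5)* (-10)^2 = 3000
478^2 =228484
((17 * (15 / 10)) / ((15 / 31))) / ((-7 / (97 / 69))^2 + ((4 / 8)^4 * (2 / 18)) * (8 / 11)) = 490895757 / 231003155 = 2.13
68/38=34/19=1.79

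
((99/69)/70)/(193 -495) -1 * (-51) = 24797187/486220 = 51.00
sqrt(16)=4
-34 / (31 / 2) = -68 / 31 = -2.19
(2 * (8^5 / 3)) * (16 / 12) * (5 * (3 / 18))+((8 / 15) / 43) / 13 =1831731272 / 75465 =24272.59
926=926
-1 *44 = -44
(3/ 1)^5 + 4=247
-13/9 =-1.44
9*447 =4023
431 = 431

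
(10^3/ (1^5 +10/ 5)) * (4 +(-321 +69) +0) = -248000/ 3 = -82666.67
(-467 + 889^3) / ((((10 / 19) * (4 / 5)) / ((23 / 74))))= 518638466.51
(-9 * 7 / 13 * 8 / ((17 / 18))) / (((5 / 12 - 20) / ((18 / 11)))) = 1959552 / 571285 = 3.43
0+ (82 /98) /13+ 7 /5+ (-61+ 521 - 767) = -973131 /3185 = -305.54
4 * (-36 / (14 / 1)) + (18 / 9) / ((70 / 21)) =-339 / 35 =-9.69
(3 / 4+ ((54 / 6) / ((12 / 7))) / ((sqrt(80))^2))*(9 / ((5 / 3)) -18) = -16443 / 1600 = -10.28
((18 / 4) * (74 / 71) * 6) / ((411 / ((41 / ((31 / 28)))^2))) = 877724064 / 9347647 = 93.90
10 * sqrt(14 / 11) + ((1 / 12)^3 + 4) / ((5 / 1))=6913 / 8640 + 10 * sqrt(154) / 11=12.08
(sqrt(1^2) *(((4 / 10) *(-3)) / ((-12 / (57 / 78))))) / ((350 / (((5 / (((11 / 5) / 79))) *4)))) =1501 / 10010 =0.15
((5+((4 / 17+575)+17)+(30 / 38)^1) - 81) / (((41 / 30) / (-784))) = -3927816480 / 13243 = -296595.67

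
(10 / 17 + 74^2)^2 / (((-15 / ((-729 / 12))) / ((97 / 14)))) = 17026084437057 / 20230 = 841625528.28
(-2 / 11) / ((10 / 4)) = -4 / 55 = -0.07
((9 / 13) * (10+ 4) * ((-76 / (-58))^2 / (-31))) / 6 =-30324 / 338923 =-0.09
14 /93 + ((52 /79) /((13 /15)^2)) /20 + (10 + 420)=41088293 /95511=430.19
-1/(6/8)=-4/3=-1.33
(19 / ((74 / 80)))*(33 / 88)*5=1425 / 37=38.51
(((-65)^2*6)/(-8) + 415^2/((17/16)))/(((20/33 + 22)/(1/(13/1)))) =356628525/659464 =540.79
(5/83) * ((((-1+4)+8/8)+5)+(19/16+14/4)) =1095/1328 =0.82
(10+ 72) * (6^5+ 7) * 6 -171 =3829065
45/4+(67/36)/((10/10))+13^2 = 1639/9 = 182.11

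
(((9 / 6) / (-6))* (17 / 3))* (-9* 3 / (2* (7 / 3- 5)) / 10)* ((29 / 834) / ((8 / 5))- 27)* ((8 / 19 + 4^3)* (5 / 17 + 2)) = 9666486297 / 3380480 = 2859.50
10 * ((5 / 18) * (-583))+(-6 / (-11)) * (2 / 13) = -2084117 / 1287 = -1619.36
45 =45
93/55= 1.69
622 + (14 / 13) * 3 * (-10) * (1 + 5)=5566 / 13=428.15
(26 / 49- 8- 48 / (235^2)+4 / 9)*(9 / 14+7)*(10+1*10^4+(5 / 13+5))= -2270263836424 / 4221399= -537798.92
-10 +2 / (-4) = -21 / 2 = -10.50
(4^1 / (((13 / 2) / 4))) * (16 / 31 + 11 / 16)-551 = -220859 / 403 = -548.04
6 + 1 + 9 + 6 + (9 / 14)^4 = 851713 / 38416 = 22.17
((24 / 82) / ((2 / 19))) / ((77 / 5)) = 570 / 3157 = 0.18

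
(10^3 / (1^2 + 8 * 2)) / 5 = 200 / 17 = 11.76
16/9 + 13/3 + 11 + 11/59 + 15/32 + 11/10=1602881/84960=18.87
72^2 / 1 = 5184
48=48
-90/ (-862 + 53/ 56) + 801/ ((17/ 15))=193145655/ 273241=706.87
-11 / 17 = -0.65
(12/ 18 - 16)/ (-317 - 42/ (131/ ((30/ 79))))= 20698/ 428073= 0.05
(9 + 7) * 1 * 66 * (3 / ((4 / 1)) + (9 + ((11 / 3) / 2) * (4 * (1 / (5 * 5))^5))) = 100546882744 / 9765625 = 10296.00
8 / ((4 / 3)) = 6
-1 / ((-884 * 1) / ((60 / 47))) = 0.00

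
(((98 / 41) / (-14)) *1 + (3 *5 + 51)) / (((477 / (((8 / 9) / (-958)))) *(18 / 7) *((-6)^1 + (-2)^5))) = 18893 / 14417048817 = 0.00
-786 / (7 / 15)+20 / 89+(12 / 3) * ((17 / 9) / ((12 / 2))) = -28306408 / 16821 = -1682.80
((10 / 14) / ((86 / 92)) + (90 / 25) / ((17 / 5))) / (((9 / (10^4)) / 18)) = 186560000 / 5117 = 36458.86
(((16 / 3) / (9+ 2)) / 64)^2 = 1 / 17424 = 0.00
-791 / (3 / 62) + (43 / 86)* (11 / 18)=-588493 / 36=-16347.03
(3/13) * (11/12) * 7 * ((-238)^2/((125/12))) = 13084764/1625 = 8052.16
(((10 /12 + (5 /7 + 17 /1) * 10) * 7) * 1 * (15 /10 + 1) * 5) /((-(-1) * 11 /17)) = 3176875 /132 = 24067.23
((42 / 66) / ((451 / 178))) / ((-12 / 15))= -3115 / 9922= -0.31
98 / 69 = 1.42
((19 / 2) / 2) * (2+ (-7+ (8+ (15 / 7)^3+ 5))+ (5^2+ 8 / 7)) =143317 / 686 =208.92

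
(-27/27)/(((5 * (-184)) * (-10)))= -1/9200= -0.00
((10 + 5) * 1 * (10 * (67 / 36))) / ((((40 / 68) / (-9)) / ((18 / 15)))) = -10251 / 2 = -5125.50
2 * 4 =8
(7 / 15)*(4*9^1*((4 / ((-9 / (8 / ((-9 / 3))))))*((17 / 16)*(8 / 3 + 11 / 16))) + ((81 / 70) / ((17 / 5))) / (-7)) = 1139596 / 16065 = 70.94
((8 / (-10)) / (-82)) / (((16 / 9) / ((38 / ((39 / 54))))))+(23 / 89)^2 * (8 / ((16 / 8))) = 23468699 / 42218930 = 0.56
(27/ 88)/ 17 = 27/ 1496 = 0.02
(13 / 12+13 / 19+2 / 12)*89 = 172.14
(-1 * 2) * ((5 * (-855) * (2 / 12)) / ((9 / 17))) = 8075 / 3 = 2691.67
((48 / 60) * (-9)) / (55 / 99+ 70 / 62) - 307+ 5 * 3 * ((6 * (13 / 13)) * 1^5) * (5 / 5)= -259997 / 1175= -221.27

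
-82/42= -41/21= -1.95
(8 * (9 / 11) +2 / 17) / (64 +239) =1246 / 56661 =0.02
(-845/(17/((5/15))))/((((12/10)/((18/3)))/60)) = -84500/17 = -4970.59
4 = 4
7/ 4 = 1.75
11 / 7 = 1.57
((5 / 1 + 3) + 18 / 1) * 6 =156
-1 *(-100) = 100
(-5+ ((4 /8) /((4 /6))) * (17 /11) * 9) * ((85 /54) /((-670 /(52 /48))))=-52819 /3820608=-0.01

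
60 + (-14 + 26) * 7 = 144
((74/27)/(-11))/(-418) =37/62073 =0.00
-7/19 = -0.37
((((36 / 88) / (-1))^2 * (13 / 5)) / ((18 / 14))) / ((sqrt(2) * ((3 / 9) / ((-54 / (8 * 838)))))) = -66339 * sqrt(2) / 16223680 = -0.01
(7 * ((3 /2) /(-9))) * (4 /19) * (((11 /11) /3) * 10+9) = -518 /171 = -3.03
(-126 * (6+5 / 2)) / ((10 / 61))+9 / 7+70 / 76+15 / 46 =-199770049 / 30590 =-6530.57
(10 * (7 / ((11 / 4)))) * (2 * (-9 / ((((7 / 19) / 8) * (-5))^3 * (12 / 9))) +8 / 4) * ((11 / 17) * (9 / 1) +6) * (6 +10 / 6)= 585520307824 / 229075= 2556020.11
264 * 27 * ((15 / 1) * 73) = 7805160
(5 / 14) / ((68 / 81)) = 405 / 952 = 0.43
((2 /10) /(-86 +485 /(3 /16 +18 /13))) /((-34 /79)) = -25833 /12368860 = -0.00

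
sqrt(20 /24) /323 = sqrt(30) /1938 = 0.00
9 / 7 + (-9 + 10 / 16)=-397 / 56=-7.09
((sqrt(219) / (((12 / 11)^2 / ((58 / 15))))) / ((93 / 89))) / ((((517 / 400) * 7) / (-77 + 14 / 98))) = -152743580 * sqrt(219) / 5782833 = -390.88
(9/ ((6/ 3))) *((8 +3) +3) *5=315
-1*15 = -15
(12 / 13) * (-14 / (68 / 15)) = -630 / 221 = -2.85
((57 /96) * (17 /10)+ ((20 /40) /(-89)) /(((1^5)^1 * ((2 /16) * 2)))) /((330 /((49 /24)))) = 153027 /25062400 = 0.01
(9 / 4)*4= 9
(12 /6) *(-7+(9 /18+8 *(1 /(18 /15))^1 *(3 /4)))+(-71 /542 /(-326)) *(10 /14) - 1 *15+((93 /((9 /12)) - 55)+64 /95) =6071700921 /117500180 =51.67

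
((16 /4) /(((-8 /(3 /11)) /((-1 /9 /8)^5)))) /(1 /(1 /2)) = 1 /28378791936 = 0.00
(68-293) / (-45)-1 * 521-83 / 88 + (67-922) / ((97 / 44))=-7723187 / 8536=-904.78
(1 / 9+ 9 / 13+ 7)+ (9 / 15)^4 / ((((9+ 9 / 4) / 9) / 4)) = 3004757 / 365625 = 8.22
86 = 86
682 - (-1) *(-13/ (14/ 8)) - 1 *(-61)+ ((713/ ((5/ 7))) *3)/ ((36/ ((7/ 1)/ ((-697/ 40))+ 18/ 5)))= 733031851/ 731850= 1001.61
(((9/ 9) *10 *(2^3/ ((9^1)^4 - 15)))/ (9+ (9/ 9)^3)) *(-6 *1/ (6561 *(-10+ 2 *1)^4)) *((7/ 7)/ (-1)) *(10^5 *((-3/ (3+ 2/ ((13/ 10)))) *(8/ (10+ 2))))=-40625/ 3378600072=-0.00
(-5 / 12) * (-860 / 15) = 215 / 9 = 23.89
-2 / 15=-0.13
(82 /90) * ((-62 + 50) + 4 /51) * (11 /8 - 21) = 489212 /2295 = 213.16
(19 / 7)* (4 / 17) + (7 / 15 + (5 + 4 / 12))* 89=307519 / 595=516.84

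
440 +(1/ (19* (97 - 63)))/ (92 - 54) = 10801121/ 24548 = 440.00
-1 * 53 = -53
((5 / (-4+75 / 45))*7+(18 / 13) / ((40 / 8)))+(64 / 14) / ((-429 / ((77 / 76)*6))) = -18263 / 1235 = -14.79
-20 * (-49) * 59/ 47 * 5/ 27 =289100/ 1269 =227.82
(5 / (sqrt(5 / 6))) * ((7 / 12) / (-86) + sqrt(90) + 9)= 101.22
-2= -2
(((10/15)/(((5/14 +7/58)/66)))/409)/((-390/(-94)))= 0.05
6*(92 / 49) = 552 / 49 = 11.27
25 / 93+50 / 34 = 2750 / 1581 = 1.74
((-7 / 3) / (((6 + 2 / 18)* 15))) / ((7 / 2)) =-2 / 275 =-0.01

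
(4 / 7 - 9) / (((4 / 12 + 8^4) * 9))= -59 / 258069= -0.00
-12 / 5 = -2.40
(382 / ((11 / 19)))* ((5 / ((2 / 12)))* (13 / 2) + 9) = 1480632 / 11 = 134602.91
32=32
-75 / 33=-25 / 11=-2.27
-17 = -17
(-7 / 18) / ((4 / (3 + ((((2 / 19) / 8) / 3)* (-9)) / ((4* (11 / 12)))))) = -5831 / 20064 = -0.29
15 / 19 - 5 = -80 / 19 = -4.21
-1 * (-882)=882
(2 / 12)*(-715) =-715 / 6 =-119.17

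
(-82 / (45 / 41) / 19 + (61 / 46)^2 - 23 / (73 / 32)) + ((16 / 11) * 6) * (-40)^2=20268168555509 / 1452771540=13951.38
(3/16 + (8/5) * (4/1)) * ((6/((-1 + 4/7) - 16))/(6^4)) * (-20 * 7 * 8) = 25823/12420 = 2.08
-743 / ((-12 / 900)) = 55725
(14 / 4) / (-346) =-7 / 692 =-0.01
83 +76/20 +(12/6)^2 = 454/5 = 90.80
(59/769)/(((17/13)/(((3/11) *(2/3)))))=1534/143803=0.01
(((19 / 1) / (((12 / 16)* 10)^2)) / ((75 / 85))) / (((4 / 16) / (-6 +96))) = 10336 / 75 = 137.81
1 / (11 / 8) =0.73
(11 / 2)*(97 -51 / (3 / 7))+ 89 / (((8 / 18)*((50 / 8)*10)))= -117.80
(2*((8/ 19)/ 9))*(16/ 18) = 128/ 1539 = 0.08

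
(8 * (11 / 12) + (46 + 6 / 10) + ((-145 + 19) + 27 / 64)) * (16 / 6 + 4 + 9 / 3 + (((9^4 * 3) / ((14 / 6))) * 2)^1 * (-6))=146193960019 / 20160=7251684.52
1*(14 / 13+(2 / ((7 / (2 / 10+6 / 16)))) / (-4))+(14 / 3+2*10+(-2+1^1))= 539503 / 21840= 24.70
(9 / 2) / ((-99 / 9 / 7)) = -63 / 22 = -2.86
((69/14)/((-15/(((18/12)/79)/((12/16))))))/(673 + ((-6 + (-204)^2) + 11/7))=-23/116916840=-0.00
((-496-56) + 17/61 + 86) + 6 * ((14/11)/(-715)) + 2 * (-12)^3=-1881509749/479765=-3921.73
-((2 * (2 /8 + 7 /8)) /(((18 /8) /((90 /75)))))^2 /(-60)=3 /125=0.02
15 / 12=5 / 4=1.25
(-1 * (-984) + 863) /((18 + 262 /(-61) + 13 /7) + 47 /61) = 788669 /6974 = 113.09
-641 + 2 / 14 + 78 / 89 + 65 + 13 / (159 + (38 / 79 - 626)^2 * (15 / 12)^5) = -42717358035937033 / 74293547582667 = -574.98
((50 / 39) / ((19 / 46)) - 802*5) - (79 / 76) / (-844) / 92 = -922181810039 / 230148672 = -4006.90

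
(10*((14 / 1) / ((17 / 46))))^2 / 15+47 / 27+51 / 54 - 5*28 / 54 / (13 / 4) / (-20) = 1941517337 / 202878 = 9569.88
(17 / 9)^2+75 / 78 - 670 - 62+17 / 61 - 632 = -174609943 / 128466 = -1359.19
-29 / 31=-0.94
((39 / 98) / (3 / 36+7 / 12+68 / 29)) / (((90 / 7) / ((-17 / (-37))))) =6409 / 1357160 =0.00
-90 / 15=-6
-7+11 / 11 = -6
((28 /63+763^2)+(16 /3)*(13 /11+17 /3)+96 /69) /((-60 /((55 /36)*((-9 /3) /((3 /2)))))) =441895387 /14904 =29649.45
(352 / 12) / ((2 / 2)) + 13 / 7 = 655 / 21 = 31.19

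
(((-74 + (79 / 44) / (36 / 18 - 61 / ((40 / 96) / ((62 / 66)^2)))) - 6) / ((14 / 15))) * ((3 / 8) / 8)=-3324884175 / 827380736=-4.02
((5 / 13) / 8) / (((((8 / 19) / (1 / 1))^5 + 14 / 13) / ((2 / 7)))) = 2476099 / 196511672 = 0.01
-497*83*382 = -15757882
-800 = -800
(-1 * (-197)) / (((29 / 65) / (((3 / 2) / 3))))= 12805 / 58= 220.78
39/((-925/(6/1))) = -234/925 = -0.25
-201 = -201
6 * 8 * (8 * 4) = 1536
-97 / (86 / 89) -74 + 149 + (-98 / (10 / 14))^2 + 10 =40438181 / 2150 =18808.46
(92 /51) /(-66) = -46 /1683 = -0.03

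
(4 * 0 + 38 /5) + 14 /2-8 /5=13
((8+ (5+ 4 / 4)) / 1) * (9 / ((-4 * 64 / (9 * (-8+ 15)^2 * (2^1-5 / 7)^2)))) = -45927 / 128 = -358.80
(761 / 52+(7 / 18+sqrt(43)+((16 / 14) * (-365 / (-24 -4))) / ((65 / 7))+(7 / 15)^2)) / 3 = sqrt(43) / 3+459887 / 81900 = 7.80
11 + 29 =40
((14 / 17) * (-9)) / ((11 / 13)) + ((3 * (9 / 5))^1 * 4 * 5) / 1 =99.24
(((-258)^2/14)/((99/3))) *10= 110940/77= 1440.78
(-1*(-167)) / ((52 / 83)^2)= 1150463 / 2704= 425.47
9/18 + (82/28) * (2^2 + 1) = 15.14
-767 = -767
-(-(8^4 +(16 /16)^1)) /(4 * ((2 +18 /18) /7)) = 28679 /12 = 2389.92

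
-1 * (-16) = 16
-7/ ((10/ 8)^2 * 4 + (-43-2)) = 28/ 155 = 0.18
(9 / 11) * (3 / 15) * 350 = 57.27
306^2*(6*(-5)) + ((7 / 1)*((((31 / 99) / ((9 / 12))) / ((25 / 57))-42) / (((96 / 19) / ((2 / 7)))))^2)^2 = -1712718551763581323992818399 / 610016890190400000000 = -2807657.59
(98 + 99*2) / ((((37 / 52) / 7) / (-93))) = -270816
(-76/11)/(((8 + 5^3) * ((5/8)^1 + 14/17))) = -544/15169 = -0.04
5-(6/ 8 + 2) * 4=-6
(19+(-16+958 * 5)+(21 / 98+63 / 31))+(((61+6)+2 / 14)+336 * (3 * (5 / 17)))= 38062069 / 7378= 5158.86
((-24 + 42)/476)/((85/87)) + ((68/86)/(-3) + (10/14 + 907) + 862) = 4617783467/2609670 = 1769.49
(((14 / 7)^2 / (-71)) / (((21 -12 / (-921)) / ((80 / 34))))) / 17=-49120 / 132368069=-0.00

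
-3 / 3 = -1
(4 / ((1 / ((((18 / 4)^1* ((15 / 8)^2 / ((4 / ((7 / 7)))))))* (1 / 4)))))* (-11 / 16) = -22275 / 8192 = -2.72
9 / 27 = 0.33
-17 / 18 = -0.94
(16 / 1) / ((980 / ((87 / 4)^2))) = 7569 / 980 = 7.72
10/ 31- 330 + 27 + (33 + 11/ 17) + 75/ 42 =-267.24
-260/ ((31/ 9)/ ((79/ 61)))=-184860/ 1891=-97.76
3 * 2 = 6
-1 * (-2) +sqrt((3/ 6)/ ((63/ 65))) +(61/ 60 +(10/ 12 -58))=-1083/ 20 +sqrt(910)/ 42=-53.43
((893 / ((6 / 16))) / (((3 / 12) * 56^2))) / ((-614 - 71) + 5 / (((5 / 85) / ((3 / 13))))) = -0.00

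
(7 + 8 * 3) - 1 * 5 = 26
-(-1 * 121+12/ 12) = 120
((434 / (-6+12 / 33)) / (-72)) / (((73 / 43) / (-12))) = -3311 / 438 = -7.56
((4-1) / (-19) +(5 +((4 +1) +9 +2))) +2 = 434 / 19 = 22.84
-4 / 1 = -4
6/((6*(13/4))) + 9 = 121/13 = 9.31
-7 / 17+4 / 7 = 19 / 119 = 0.16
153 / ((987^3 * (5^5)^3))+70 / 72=38036960296630859579 / 39123730590820312500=0.97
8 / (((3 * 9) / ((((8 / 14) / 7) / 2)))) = 16 / 1323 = 0.01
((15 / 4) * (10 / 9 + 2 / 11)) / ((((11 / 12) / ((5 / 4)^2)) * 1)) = 1000 / 121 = 8.26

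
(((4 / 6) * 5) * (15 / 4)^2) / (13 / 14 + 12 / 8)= 2625 / 136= 19.30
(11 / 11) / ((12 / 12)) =1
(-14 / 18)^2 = 49 / 81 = 0.60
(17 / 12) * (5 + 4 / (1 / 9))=697 / 12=58.08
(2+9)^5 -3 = 161048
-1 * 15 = -15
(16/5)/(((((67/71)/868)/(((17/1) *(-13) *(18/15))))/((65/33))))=-5665831808/3685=-1537539.16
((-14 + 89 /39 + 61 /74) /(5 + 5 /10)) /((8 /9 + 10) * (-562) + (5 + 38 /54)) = 282951 /873406534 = 0.00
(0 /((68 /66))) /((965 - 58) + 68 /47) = 0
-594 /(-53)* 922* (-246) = -134726328 /53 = -2542006.19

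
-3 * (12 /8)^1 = -9 /2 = -4.50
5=5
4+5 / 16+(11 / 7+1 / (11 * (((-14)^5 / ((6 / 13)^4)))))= 497099891641 / 84484351952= 5.88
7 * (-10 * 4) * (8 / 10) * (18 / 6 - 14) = 2464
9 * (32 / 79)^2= 9216 / 6241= 1.48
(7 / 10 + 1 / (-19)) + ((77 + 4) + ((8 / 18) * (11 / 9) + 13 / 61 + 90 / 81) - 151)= -63354427 / 938790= -67.49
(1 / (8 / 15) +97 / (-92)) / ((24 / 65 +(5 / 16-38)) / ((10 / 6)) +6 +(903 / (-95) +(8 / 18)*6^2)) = -1864850 / 22488181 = -0.08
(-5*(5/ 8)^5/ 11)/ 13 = -15625/ 4685824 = -0.00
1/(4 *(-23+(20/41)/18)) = -0.01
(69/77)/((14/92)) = 3174/539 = 5.89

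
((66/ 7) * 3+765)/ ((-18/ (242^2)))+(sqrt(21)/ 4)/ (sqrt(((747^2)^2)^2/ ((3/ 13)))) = -18066994/ 7+sqrt(91)/ 5397150097404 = -2580999.14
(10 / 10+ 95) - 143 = -47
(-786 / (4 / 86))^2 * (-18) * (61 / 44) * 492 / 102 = -6428034708309 / 187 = -34374517156.73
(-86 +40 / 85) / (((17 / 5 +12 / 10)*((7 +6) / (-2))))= 14540 / 5083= 2.86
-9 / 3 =-3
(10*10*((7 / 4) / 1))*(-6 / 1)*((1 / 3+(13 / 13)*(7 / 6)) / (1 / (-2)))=3150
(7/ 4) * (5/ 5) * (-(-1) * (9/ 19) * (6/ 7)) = 27/ 38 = 0.71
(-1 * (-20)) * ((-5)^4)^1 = 12500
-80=-80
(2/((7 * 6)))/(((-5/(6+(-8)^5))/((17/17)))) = 32762/105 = 312.02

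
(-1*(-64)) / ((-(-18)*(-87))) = -32 / 783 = -0.04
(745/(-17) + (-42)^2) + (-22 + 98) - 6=30433/17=1790.18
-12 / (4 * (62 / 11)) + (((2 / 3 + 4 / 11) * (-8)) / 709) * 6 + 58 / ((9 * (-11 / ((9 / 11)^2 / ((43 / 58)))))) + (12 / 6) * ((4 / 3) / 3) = -5482171525 / 22642633926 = -0.24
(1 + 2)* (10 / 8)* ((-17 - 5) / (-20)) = 33 / 8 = 4.12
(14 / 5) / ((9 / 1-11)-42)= -7 / 110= -0.06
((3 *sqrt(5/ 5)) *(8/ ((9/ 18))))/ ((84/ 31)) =124/ 7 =17.71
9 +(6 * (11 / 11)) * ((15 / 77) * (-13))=-477 / 77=-6.19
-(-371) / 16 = 371 / 16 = 23.19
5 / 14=0.36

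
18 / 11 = 1.64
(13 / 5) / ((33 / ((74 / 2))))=481 / 165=2.92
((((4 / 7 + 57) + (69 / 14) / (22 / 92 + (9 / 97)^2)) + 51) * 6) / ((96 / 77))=1060653913 / 1715600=618.24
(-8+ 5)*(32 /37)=-96 /37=-2.59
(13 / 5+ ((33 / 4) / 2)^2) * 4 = 6277 / 80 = 78.46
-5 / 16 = -0.31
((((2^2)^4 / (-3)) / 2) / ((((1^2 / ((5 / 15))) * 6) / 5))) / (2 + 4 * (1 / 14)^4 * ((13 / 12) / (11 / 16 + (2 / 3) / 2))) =-37647680 / 6353397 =-5.93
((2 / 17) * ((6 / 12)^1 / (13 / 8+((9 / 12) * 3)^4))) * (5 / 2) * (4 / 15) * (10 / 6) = 2560 / 1067481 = 0.00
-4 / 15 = -0.27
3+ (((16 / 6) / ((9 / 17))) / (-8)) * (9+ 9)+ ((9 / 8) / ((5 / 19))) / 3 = -829 / 120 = -6.91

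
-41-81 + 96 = -26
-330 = -330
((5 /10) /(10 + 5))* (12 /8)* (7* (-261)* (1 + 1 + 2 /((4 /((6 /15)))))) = -20097 /100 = -200.97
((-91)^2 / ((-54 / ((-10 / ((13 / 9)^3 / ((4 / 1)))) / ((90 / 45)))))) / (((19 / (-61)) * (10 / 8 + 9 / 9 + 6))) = -396.04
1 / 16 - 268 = -4287 / 16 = -267.94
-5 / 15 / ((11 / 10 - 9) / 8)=0.34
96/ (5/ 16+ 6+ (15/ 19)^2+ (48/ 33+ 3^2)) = 6099456/ 1104911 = 5.52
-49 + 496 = 447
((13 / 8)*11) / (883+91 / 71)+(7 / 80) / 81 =481301 / 22602240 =0.02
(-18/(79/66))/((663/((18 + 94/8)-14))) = -6237/17459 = -0.36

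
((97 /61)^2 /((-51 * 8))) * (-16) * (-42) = -263452 /63257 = -4.16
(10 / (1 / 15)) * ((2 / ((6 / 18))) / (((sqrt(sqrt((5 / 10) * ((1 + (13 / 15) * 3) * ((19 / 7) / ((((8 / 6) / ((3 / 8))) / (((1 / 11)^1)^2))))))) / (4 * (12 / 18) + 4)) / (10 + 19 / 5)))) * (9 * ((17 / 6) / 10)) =140760 * sqrt(11) * 480130^(1 / 4) / 19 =646787.64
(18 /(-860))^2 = 81 /184900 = 0.00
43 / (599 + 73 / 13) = 559 / 7860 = 0.07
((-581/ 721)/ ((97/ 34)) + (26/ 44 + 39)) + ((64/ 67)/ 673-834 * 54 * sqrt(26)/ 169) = 389603779335/ 9911091982-45036 * sqrt(26)/ 169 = -1319.50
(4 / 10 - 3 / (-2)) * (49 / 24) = 931 / 240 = 3.88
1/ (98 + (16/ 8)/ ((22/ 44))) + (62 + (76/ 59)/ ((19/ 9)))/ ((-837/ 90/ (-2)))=2513749/ 186558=13.47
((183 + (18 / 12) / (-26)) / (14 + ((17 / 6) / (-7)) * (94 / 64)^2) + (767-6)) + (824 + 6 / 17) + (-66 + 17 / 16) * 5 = 2544463180639 / 1996280624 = 1274.60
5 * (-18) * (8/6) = -120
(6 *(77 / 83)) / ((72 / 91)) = 7.04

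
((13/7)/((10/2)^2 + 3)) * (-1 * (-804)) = 2613/49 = 53.33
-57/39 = -19/13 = -1.46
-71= -71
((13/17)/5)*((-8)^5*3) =-1277952/85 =-15034.73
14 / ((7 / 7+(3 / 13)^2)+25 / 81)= 191646 / 18643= 10.28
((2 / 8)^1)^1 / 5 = 1 / 20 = 0.05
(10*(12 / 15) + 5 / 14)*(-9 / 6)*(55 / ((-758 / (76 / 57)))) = 6435 / 5306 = 1.21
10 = 10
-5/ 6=-0.83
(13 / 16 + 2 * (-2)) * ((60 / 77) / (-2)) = 765 / 616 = 1.24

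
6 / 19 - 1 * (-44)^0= -13 / 19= -0.68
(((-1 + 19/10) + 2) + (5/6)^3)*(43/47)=161551/50760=3.18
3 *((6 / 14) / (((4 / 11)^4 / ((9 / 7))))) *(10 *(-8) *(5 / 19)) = -29648025 / 14896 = -1990.33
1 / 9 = 0.11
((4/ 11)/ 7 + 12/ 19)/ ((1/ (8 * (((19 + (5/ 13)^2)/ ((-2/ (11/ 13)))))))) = -12944000/ 292201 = -44.30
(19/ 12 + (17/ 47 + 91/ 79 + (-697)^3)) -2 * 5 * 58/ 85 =-256479970894313/ 757452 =-338608876.73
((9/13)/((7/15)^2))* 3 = 6075/637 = 9.54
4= 4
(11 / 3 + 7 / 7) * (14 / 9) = 196 / 27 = 7.26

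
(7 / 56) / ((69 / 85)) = 85 / 552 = 0.15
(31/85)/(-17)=-0.02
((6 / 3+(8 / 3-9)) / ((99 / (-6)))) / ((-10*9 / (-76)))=988 / 4455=0.22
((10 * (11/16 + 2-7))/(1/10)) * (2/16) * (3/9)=-575/32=-17.97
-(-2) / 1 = 2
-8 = -8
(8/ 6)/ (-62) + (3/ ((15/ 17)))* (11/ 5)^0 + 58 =28541/ 465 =61.38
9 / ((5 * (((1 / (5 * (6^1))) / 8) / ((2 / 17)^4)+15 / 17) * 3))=0.03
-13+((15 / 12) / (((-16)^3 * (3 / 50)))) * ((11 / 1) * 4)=-81247 / 6144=-13.22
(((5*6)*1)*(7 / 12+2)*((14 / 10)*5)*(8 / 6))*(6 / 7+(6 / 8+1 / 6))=23095 / 18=1283.06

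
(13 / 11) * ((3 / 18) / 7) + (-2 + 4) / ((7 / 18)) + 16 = 9781 / 462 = 21.17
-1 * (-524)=524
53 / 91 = 0.58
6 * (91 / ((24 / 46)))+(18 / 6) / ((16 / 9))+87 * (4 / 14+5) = 168901 / 112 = 1508.04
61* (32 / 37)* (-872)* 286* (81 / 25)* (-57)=2247616470528 / 925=2429855643.81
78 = 78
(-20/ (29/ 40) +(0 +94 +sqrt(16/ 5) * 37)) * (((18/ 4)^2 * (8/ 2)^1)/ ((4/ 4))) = 11988 * sqrt(5)/ 5 +156006/ 29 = 10740.71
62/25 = 2.48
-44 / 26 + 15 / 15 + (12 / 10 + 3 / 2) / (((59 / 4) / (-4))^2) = -111717 / 226265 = -0.49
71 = 71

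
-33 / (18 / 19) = -209 / 6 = -34.83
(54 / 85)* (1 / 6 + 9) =99 / 17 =5.82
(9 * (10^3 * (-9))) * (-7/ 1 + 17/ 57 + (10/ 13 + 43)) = -3002465.59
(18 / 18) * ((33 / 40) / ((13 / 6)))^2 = 9801 / 67600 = 0.14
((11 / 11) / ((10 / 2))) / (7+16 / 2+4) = 1 / 95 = 0.01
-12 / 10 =-6 / 5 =-1.20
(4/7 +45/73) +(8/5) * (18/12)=9167/2555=3.59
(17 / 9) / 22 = 17 / 198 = 0.09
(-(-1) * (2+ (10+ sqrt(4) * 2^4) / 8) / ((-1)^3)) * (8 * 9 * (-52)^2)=-1411488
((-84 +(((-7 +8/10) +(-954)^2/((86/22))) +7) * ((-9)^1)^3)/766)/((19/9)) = -164210600106/1564555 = -104956.74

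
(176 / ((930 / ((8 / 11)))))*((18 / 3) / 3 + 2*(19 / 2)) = 448 / 155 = 2.89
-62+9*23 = 145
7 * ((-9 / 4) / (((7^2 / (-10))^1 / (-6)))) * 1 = -135 / 7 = -19.29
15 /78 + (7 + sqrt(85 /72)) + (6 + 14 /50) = sqrt(170) /12 + 8757 /650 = 14.56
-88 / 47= -1.87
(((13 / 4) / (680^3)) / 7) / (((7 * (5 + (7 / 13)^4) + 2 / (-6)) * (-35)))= -1113879 / 930828676870400000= -0.00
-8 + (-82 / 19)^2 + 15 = 25.63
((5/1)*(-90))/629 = -450/629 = -0.72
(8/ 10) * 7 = 28/ 5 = 5.60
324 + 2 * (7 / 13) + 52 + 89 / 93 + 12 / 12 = 458252 / 1209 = 379.03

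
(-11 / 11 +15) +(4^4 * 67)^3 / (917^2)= 5045977588254 / 840889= 6000765.37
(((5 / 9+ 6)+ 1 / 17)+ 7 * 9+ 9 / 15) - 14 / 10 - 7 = 47288 / 765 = 61.81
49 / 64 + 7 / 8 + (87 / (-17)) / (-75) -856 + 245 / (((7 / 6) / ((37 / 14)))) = -8140719 / 27200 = -299.29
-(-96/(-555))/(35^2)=-32/226625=-0.00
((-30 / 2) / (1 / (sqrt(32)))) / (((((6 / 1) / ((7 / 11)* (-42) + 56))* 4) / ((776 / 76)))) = -156170* sqrt(2) / 209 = -1056.74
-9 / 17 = -0.53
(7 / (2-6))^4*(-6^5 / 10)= -583443 / 80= -7293.04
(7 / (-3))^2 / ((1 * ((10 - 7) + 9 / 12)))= 196 / 135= 1.45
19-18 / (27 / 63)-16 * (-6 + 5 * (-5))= 473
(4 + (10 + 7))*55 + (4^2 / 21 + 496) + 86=36493 / 21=1737.76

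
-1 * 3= -3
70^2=4900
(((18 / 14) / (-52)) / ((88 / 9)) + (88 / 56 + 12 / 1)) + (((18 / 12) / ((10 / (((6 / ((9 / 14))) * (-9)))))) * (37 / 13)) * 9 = -49519061 / 160160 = -309.18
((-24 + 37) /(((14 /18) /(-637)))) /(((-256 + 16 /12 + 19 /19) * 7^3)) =4563 /37289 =0.12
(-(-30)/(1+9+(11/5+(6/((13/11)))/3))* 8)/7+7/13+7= 274086/27391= 10.01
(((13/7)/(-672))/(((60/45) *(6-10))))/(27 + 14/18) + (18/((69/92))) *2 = 301056117/6272000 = 48.00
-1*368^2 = -135424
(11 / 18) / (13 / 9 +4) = 11 / 98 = 0.11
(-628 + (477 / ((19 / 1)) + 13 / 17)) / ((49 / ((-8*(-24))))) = -5334528 / 2261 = -2359.37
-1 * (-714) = 714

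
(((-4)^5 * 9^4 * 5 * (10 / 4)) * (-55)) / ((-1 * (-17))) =4618944000 / 17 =271702588.24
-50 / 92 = -0.54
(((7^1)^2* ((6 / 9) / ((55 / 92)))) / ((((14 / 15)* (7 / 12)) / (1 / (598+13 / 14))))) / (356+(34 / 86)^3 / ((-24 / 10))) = 0.00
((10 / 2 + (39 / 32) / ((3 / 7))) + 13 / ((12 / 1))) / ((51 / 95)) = 81415 / 4896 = 16.63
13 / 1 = 13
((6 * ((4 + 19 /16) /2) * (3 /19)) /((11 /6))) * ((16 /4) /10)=2241 /4180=0.54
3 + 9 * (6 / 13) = 93 / 13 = 7.15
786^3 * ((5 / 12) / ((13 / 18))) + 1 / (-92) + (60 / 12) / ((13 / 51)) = 280146744.22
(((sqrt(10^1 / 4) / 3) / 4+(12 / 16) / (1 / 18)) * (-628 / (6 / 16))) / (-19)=628 * sqrt(10) / 171+22608 / 19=1201.51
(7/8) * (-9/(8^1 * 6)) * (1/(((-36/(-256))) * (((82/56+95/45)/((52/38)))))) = -7644/17119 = -0.45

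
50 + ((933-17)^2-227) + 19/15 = 12583204/15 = 838880.27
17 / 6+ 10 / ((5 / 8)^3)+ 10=53.79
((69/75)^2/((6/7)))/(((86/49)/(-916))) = -41551363/80625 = -515.37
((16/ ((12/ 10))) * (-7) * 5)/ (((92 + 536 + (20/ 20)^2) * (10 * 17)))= -0.00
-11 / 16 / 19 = -11 / 304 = -0.04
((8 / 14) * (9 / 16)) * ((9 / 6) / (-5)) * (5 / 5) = -27 / 280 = -0.10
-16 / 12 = -4 / 3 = -1.33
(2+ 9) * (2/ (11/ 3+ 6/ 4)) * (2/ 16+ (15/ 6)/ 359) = 12507/ 22258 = 0.56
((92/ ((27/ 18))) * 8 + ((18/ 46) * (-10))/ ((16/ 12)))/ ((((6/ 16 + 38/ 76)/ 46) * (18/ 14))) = 538456/ 27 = 19942.81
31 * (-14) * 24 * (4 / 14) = -2976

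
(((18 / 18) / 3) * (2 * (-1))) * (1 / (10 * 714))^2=-1 / 76469400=-0.00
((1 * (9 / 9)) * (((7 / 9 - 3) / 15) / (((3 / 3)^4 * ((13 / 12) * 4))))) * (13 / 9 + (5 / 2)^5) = -28541 / 8424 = -3.39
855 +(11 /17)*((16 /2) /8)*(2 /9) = 130837 /153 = 855.14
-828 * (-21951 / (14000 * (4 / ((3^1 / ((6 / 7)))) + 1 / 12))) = 13631571 / 12875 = 1058.76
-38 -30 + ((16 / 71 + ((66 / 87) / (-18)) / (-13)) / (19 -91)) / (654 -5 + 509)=-1365815994973 / 20085528528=-68.00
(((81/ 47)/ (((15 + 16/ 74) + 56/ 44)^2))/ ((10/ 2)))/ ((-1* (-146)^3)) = 1490841/ 3659808806321240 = 0.00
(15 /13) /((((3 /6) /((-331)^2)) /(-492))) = -1617120360 /13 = -124393873.85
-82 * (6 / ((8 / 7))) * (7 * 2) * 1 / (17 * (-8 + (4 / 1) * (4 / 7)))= 42189 / 680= 62.04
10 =10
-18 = -18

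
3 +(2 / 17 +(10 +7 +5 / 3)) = 21.78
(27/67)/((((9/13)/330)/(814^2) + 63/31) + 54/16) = 66088981530/886782665323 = 0.07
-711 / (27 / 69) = -1817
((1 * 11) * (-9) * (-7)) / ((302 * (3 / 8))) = 924 / 151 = 6.12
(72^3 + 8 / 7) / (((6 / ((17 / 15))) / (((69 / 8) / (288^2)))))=127697863 / 17418240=7.33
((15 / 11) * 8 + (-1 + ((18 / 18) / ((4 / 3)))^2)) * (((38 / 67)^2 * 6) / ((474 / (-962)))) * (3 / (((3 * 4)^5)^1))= -320020363 / 647119300608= -0.00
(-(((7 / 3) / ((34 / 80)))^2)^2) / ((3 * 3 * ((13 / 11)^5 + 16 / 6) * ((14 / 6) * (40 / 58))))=-205052710016000 / 16251954414687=-12.62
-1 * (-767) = 767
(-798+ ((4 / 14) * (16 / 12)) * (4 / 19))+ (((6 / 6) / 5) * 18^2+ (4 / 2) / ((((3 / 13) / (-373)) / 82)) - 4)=-176767498 / 665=-265815.79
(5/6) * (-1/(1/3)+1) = -5/3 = -1.67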